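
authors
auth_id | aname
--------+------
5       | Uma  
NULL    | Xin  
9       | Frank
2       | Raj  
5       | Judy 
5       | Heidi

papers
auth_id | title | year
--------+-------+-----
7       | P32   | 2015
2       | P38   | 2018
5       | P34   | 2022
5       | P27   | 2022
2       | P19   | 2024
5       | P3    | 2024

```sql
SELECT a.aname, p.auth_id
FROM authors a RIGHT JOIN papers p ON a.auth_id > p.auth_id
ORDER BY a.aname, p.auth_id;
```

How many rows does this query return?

RIGHT JOIN keeps every row from `papers`; unmatched rows get NULL for `authors`'s columns.
Matching on a.auth_id > p.auth_id. A NULL in a compared column never satisfies the condition.
- a[0] auth_id=5 → 2 match(es) in p → 2 row(s).
- a[1] auth_id=NULL → no match.
- a[2] auth_id=9 → 6 match(es) in p → 6 row(s).
- a[3] auth_id=2 → no match.
- a[4] auth_id=5 → 2 match(es) in p → 2 row(s).
- a[5] auth_id=5 → 2 match(es) in p → 2 row(s).
- every p row matched at least one a row.
Total: 12 rows.

12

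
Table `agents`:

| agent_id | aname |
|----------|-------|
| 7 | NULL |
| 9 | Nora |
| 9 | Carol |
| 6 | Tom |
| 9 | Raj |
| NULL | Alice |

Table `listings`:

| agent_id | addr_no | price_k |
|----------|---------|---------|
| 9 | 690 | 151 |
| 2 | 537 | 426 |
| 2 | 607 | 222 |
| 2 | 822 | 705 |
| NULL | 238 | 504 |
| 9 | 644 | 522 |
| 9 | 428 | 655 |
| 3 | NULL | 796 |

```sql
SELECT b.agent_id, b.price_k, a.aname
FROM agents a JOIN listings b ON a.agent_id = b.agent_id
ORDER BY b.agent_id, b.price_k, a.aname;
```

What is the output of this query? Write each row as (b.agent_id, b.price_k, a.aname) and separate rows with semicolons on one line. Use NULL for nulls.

INNER JOIN keeps only pairs where the ON condition holds.
Matching on a.agent_id = b.agent_id. A NULL in a compared column never satisfies the condition.
- a[0] agent_id=7 → no match; dropped.
- a[1] agent_id=9 → 3 match(es) in b → 3 row(s).
- a[2] agent_id=9 → 3 match(es) in b → 3 row(s).
- a[3] agent_id=6 → no match; dropped.
- a[4] agent_id=9 → 3 match(es) in b → 3 row(s).
- a[5] agent_id=NULL → no match; dropped.
After projecting and ordering:
b.agent_id | b.price_k | a.aname
9 | 151 | Carol
9 | 151 | Nora
9 | 151 | Raj
9 | 522 | Carol
9 | 522 | Nora
9 | 522 | Raj
9 | 655 | Carol
9 | 655 | Nora
9 | 655 | Raj

(9, 151, Carol); (9, 151, Nora); (9, 151, Raj); (9, 522, Carol); (9, 522, Nora); (9, 522, Raj); (9, 655, Carol); (9, 655, Nora); (9, 655, Raj)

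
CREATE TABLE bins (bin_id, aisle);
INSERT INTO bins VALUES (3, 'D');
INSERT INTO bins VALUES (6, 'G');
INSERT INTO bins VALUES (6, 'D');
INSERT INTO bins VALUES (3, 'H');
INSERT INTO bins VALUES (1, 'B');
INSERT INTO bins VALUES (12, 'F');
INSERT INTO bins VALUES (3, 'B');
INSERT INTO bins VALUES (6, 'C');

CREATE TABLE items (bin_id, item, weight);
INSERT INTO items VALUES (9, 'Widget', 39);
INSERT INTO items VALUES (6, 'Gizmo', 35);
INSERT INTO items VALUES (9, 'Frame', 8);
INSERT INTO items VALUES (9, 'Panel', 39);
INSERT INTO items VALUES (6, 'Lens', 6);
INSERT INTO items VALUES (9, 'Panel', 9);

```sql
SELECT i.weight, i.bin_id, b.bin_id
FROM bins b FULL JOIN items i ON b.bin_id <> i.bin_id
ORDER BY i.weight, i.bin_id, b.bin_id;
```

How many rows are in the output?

42

FULL OUTER JOIN keeps every row from both sides; unmatched rows get NULL for the other side's columns.
Matching on b.bin_id <> i.bin_id.
- b (bin_id=3) pairs with 6 row(s) of i.
- b (bin_id=6) pairs with 4 row(s) of i.
- b (bin_id=6) pairs with 4 row(s) of i.
- b (bin_id=3) pairs with 6 row(s) of i.
- b (bin_id=1) pairs with 6 row(s) of i.
- b (bin_id=12) pairs with 6 row(s) of i.
- b (bin_id=3) pairs with 6 row(s) of i.
- b (bin_id=6) pairs with 4 row(s) of i.
Total: 42 rows.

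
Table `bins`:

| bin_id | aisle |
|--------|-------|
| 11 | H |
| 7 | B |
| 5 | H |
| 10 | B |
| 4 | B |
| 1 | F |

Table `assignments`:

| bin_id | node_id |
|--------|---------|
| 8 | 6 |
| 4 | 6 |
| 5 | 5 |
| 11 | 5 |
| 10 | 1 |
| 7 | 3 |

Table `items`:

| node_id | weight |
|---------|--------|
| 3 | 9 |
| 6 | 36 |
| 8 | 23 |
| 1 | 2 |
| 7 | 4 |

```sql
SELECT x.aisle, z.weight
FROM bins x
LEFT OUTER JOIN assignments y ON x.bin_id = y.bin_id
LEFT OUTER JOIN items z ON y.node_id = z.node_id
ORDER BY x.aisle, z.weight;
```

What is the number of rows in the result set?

Step 1 — x LEFT JOIN y on bin_id → 6 row(s).
Then LEFT JOIN `items z` on node_id: each of those 6 rows is kept; rows whose y.node_id has no match in z get NULL for z's columns.
Result: 6 row(s).

6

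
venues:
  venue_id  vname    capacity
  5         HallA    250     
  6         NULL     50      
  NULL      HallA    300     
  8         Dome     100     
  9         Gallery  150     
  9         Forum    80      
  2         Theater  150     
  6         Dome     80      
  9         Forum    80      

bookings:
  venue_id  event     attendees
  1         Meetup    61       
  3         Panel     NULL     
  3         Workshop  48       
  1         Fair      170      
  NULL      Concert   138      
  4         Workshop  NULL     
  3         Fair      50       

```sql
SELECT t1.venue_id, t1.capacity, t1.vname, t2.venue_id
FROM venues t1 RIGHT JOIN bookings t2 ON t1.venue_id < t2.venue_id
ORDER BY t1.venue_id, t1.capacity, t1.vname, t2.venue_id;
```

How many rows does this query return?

7

RIGHT JOIN keeps every row from `bookings`; unmatched rows get NULL for `venues`'s columns.
Matching on t1.venue_id < t2.venue_id. A NULL in a compared column never satisfies the condition.
- t1 row (venue_id=5): no match.
- t1 row (venue_id=6): no match.
- t1 row (venue_id=NULL): no match.
- t1 row (venue_id=8): no match.
- t1 row (venue_id=9): no match.
- t1 row (venue_id=9): no match.
- t1 row (venue_id=2): matches 4 t2 row(s) → 4 output row(s).
- t1 row (venue_id=6): no match.
- t1 row (venue_id=9): no match.
- 3 row(s) from t2 found no t1 partner → padded with NULL.
Total: 4 matched + 3 padded = 7 rows.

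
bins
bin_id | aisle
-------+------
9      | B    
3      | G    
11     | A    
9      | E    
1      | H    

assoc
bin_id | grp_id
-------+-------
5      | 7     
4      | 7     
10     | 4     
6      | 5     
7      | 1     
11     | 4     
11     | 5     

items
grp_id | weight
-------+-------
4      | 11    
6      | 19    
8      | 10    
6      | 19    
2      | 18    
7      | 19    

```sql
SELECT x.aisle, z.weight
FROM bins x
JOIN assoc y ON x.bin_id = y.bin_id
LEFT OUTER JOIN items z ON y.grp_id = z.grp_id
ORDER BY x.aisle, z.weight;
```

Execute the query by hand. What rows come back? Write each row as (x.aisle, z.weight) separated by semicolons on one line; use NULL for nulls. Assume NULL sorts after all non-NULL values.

Joins associate left-to-right: bins INNER JOIN assoc on bin_id gives 2 intermediate row(s).
Then LEFT JOIN `items z` on grp_id: each of those 2 rows is kept; rows whose y.grp_id has no match in z get NULL for z's columns.

(A, 11); (A, NULL)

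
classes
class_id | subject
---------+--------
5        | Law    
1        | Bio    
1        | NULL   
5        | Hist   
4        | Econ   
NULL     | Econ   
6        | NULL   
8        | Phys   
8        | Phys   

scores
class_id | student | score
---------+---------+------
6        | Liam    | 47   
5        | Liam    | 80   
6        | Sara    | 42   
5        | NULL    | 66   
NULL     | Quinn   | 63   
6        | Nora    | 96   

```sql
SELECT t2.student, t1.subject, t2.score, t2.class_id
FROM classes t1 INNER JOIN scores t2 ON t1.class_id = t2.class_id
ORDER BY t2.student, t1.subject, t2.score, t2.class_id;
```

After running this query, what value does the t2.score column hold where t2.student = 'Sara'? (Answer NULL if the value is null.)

INNER JOIN keeps only pairs where the ON condition holds.
Matching on t1.class_id = t2.class_id. A NULL in a compared column never satisfies the condition.
- t1 row (class_id=5): matches 2 t2 row(s) → 2 output row(s).
- t1 row (class_id=1): no match → dropped.
- t1 row (class_id=1): no match → dropped.
- t1 row (class_id=5): matches 2 t2 row(s) → 2 output row(s).
- t1 row (class_id=4): no match → dropped.
- t1 row (class_id=NULL): no match → dropped.
- t1 row (class_id=6): matches 3 t2 row(s) → 3 output row(s).
- t1 row (class_id=8): no match → dropped.
- t1 row (class_id=8): no match → dropped.

42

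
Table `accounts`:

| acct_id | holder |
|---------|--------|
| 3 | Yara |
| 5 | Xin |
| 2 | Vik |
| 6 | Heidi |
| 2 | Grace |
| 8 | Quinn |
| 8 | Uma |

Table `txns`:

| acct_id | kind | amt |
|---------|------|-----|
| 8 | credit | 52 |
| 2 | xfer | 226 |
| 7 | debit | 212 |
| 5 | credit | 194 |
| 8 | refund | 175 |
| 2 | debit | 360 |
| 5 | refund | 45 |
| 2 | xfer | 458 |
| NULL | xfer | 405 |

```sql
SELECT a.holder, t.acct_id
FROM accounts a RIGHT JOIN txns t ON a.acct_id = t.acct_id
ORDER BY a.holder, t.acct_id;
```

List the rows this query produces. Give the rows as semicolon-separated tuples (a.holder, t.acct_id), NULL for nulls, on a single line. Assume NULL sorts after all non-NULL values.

RIGHT JOIN keeps every row from `txns`; unmatched rows get NULL for `accounts`'s columns.
Matching on a.acct_id = t.acct_id. A NULL in a compared column never satisfies the condition.
Matched pairs: 12; unmatched t rows kept: 2.

(Grace, 2); (Grace, 2); (Grace, 2); (Quinn, 8); (Quinn, 8); (Uma, 8); (Uma, 8); (Vik, 2); (Vik, 2); (Vik, 2); (Xin, 5); (Xin, 5); (NULL, 7); (NULL, NULL)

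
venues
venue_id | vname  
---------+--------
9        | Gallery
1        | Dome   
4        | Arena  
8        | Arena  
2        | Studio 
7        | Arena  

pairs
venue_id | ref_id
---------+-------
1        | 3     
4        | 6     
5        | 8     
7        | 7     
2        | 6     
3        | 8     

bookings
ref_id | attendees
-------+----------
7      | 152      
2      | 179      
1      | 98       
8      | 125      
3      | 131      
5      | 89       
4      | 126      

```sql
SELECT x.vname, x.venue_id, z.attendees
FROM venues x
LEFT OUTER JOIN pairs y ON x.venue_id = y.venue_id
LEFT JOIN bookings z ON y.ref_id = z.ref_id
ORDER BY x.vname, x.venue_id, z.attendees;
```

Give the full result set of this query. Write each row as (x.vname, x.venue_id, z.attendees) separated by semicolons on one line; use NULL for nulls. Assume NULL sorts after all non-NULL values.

(Arena, 4, NULL); (Arena, 7, 152); (Arena, 8, NULL); (Dome, 1, 131); (Gallery, 9, NULL); (Studio, 2, NULL)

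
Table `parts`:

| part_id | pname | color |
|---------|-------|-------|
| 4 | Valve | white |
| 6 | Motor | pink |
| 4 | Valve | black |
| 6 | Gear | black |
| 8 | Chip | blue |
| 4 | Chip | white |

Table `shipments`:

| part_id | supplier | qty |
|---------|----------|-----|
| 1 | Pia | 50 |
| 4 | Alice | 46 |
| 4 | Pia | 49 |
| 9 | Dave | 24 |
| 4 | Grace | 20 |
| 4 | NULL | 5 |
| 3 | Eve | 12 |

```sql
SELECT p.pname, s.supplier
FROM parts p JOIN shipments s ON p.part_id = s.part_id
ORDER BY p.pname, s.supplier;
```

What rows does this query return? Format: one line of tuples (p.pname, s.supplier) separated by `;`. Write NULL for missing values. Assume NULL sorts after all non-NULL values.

INNER JOIN keeps only pairs where the ON condition holds.
Matching on p.part_id = s.part_id.
- p (part_id=4) pairs with 4 row(s) of s.
- p (part_id=6) has no partner → excluded.
- p (part_id=4) pairs with 4 row(s) of s.
- p (part_id=6) has no partner → excluded.
- p (part_id=8) has no partner → excluded.
- p (part_id=4) pairs with 4 row(s) of s.

(Chip, Alice); (Chip, Grace); (Chip, Pia); (Chip, NULL); (Valve, Alice); (Valve, Alice); (Valve, Grace); (Valve, Grace); (Valve, Pia); (Valve, Pia); (Valve, NULL); (Valve, NULL)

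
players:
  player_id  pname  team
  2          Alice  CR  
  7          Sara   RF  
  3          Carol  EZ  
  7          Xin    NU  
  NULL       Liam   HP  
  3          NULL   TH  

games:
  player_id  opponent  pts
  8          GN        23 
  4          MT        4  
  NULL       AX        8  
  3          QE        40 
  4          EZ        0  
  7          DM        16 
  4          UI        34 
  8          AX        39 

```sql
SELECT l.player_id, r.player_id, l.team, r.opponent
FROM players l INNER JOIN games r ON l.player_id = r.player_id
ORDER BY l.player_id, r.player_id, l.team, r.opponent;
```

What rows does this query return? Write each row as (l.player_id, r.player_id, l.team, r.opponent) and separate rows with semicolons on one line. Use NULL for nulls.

(3, 3, EZ, QE); (3, 3, TH, QE); (7, 7, NU, DM); (7, 7, RF, DM)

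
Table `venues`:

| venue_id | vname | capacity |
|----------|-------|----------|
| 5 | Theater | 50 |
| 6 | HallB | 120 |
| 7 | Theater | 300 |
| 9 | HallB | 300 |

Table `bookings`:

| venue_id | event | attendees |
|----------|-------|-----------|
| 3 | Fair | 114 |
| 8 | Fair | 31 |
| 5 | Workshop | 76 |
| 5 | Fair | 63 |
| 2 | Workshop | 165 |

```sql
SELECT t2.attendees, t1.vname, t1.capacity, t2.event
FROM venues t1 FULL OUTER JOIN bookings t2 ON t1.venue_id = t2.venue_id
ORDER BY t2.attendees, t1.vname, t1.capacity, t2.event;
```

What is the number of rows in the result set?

FULL OUTER JOIN keeps every row from both sides; unmatched rows get NULL for the other side's columns.
Matching on t1.venue_id = t2.venue_id.
- t1 (venue_id=5) pairs with 2 row(s) of t2.
- t1 (venue_id=6) has no partner → padded with NULL.
- t1 (venue_id=7) has no partner → padded with NULL.
- t1 (venue_id=9) has no partner → padded with NULL.
- 3 row(s) from t2 found no t1 partner → padded with NULL.
Total: 2 matched + 6 padded = 8 rows.

8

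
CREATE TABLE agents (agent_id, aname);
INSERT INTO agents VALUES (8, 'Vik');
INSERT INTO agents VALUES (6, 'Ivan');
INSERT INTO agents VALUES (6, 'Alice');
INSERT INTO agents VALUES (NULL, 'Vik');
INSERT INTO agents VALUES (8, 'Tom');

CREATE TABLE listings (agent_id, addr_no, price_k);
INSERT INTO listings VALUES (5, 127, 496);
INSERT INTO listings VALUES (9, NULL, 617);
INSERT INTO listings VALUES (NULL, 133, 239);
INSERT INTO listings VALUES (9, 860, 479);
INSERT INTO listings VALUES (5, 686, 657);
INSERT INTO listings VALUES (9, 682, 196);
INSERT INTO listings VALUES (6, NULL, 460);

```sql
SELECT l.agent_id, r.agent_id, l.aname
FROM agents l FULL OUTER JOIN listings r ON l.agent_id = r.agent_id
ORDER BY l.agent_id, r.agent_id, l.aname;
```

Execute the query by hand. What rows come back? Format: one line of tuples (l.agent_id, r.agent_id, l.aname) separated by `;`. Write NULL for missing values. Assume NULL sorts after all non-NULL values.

FULL OUTER JOIN keeps every row from both sides; unmatched rows get NULL for the other side's columns.
Matching on l.agent_id = r.agent_id. A NULL in a compared column never satisfies the condition.
Matched pairs: 2; unmatched l rows kept: 3; unmatched r rows kept: 6.

(6, 6, Alice); (6, 6, Ivan); (8, NULL, Tom); (8, NULL, Vik); (NULL, 5, NULL); (NULL, 5, NULL); (NULL, 9, NULL); (NULL, 9, NULL); (NULL, 9, NULL); (NULL, NULL, Vik); (NULL, NULL, NULL)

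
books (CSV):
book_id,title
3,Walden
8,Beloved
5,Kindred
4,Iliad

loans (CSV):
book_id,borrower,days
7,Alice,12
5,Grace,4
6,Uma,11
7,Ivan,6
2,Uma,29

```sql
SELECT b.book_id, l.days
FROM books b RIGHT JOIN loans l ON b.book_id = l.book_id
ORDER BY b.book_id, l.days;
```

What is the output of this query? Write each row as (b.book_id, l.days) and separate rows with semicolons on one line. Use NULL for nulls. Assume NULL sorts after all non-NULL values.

(5, 4); (NULL, 6); (NULL, 11); (NULL, 12); (NULL, 29)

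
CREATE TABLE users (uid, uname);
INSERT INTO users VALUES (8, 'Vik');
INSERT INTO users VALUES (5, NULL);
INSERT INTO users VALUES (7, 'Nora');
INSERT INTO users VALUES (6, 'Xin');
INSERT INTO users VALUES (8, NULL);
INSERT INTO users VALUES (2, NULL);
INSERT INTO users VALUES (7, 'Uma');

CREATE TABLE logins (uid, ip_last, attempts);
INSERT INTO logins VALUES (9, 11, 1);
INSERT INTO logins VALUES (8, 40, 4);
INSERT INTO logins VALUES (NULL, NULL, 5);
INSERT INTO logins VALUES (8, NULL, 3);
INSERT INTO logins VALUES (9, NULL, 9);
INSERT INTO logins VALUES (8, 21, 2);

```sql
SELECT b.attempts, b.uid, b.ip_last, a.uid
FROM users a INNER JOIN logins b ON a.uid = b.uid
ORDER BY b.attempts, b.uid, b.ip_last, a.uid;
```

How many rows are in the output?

INNER JOIN keeps only pairs where the ON condition holds.
Matching on a.uid = b.uid. A NULL in a compared column never satisfies the condition.
- uid=8: 3 matching b row(s), so 3 row(s) emitted.
- uid=5: no matching b row, dropped.
- uid=7: no matching b row, dropped.
- uid=6: no matching b row, dropped.
- uid=8: 3 matching b row(s), so 3 row(s) emitted.
- uid=2: no matching b row, dropped.
- uid=7: no matching b row, dropped.
Total: 6 rows.

6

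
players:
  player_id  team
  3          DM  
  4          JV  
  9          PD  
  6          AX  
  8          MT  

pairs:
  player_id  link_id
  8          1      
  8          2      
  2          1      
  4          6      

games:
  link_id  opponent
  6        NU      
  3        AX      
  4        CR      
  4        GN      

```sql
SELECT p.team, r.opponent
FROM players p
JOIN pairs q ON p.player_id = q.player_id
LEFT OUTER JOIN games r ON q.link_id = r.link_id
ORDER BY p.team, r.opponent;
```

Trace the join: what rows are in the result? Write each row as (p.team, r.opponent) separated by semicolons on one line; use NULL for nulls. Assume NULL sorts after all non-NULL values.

Evaluate left to right. First `players p INNER JOIN pairs q` on player_id: 3 row(s).
Then LEFT JOIN `games r` on link_id: each of those 3 rows is kept; rows whose q.link_id has no match in r get NULL for r's columns.

(JV, NU); (MT, NULL); (MT, NULL)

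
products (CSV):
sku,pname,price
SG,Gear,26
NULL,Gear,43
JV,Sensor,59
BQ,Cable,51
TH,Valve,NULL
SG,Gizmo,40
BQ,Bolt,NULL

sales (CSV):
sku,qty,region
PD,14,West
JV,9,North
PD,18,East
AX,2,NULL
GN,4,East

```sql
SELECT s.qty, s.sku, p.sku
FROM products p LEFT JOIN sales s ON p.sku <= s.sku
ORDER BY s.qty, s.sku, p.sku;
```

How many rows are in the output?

LEFT JOIN keeps every row from `products`; unmatched rows get NULL for `sales`'s columns.
Matching on p.sku <= s.sku. A NULL in a compared column never satisfies the condition.
Matched pairs: 11; unmatched p rows kept: 4.
Total: 11 matched + 4 padded = 15 rows.

15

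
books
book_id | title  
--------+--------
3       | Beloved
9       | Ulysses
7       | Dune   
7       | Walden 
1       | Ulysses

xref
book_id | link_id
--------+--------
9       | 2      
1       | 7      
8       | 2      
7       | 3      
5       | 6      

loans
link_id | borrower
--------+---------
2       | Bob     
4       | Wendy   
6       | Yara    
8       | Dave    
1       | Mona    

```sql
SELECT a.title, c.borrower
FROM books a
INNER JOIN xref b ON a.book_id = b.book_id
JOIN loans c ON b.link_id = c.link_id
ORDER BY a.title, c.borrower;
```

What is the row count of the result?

1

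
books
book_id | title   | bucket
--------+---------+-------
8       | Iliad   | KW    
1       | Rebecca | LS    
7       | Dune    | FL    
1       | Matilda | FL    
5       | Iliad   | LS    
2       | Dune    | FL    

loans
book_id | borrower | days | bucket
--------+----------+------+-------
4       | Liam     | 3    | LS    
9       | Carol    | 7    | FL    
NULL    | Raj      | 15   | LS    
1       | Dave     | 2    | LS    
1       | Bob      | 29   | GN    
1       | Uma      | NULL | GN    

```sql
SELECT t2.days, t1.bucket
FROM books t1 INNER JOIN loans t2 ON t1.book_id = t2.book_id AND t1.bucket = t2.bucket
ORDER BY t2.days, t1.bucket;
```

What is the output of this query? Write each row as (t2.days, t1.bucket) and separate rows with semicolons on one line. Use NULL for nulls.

(2, LS)

INNER JOIN keeps only pairs where the ON condition holds.
Matching on t1.book_id = t2.book_id AND t1.bucket = t2.bucket. A NULL in a compared column never satisfies the condition.
- t1 row (book_id=8, bucket=KW): no match → dropped.
- t1 row (book_id=1, bucket=LS): matches 1 t2 row(s) → 1 output row(s).
- t1 row (book_id=7, bucket=FL): no match → dropped.
- t1 row (book_id=1, bucket=FL): no match → dropped.
- t1 row (book_id=5, bucket=LS): no match → dropped.
- t1 row (book_id=2, bucket=FL): no match → dropped.
After projecting and ordering:
t2.days | t1.bucket
2 | LS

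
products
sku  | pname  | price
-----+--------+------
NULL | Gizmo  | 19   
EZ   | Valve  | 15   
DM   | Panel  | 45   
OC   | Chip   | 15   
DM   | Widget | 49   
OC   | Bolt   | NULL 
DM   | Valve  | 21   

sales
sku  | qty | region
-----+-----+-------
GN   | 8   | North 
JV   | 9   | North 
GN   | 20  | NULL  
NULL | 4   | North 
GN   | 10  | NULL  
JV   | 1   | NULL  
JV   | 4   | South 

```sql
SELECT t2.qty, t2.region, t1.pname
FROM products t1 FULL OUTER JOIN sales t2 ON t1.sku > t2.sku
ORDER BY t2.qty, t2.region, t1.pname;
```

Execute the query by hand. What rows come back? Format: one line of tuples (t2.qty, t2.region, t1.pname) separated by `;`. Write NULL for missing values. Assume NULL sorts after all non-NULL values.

(1, NULL, Bolt); (1, NULL, Chip); (4, North, NULL); (4, South, Bolt); (4, South, Chip); (8, North, Bolt); (8, North, Chip); (9, North, Bolt); (9, North, Chip); (10, NULL, Bolt); (10, NULL, Chip); (20, NULL, Bolt); (20, NULL, Chip); (NULL, NULL, Gizmo); (NULL, NULL, Panel); (NULL, NULL, Valve); (NULL, NULL, Valve); (NULL, NULL, Widget)

FULL OUTER JOIN keeps every row from both sides; unmatched rows get NULL for the other side's columns.
Matching on t1.sku > t2.sku. A NULL in a compared column never satisfies the condition.
- t1 row (sku=NULL): no match → kept, t2 columns NULL.
- t1 row (sku=EZ): no match → kept, t2 columns NULL.
- t1 row (sku=DM): no match → kept, t2 columns NULL.
- t1 row (sku=OC): matches 6 t2 row(s) → 6 output row(s).
- t1 row (sku=DM): no match → kept, t2 columns NULL.
- t1 row (sku=OC): matches 6 t2 row(s) → 6 output row(s).
- t1 row (sku=DM): no match → kept, t2 columns NULL.
- plus 1 unmatched t2 row(s), each kept with NULL t1 columns.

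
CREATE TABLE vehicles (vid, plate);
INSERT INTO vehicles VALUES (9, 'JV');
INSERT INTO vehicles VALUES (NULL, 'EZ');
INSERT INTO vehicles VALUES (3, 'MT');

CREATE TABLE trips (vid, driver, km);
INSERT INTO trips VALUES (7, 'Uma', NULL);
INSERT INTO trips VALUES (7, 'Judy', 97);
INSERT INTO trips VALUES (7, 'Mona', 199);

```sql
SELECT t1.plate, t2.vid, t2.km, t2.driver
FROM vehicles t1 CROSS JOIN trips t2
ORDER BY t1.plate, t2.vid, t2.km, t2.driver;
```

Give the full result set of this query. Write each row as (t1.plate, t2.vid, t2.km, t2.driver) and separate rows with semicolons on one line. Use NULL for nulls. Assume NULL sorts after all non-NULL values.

(EZ, 7, 97, Judy); (EZ, 7, 199, Mona); (EZ, 7, NULL, Uma); (JV, 7, 97, Judy); (JV, 7, 199, Mona); (JV, 7, NULL, Uma); (MT, 7, 97, Judy); (MT, 7, 199, Mona); (MT, 7, NULL, Uma)

CROSS JOIN pairs every row of `vehicles` with every row of `trips`: 3 × 3 = 9 rows.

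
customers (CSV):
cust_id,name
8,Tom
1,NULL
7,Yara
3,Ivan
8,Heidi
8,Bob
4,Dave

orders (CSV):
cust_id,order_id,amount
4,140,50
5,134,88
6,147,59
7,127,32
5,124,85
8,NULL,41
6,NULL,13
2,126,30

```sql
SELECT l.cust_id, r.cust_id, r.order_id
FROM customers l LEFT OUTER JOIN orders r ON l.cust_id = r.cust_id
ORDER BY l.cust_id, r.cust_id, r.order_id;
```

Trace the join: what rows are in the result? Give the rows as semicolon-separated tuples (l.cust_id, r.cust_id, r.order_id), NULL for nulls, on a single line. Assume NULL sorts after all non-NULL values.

(1, NULL, NULL); (3, NULL, NULL); (4, 4, 140); (7, 7, 127); (8, 8, NULL); (8, 8, NULL); (8, 8, NULL)

LEFT JOIN keeps every row from `customers`; unmatched rows get NULL for `orders`'s columns.
Matching on l.cust_id = r.cust_id.
- l (cust_id=8) pairs with 1 row(s) of r.
- l (cust_id=1) has no partner → padded with NULL.
- l (cust_id=7) pairs with 1 row(s) of r.
- l (cust_id=3) has no partner → padded with NULL.
- l (cust_id=8) pairs with 1 row(s) of r.
- l (cust_id=8) pairs with 1 row(s) of r.
- l (cust_id=4) pairs with 1 row(s) of r.
After projecting and ordering:
l.cust_id | r.cust_id | r.order_id
1 | NULL | NULL
3 | NULL | NULL
4 | 4 | 140
7 | 7 | 127
8 | 8 | NULL
8 | 8 | NULL
8 | 8 | NULL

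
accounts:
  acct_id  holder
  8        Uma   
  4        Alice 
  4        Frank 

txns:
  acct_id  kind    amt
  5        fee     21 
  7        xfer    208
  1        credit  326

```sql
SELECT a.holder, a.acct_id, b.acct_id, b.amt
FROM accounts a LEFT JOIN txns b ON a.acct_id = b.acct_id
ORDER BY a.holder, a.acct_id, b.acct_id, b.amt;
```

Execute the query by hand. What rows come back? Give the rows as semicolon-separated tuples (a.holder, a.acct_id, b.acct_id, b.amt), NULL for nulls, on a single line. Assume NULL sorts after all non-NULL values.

LEFT JOIN keeps every row from `accounts`; unmatched rows get NULL for `txns`'s columns.
Matching on a.acct_id = b.acct_id.
- a (acct_id=8) has no partner → padded with NULL.
- a (acct_id=4) has no partner → padded with NULL.
- a (acct_id=4) has no partner → padded with NULL.
After projecting and ordering:
a.holder | a.acct_id | b.acct_id | b.amt
Alice | 4 | NULL | NULL
Frank | 4 | NULL | NULL
Uma | 8 | NULL | NULL

(Alice, 4, NULL, NULL); (Frank, 4, NULL, NULL); (Uma, 8, NULL, NULL)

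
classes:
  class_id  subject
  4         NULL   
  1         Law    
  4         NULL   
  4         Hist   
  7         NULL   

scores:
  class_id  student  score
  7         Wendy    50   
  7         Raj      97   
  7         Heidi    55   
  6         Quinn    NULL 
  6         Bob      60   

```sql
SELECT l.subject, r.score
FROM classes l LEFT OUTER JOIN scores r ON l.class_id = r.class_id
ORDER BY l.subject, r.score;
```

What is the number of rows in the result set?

7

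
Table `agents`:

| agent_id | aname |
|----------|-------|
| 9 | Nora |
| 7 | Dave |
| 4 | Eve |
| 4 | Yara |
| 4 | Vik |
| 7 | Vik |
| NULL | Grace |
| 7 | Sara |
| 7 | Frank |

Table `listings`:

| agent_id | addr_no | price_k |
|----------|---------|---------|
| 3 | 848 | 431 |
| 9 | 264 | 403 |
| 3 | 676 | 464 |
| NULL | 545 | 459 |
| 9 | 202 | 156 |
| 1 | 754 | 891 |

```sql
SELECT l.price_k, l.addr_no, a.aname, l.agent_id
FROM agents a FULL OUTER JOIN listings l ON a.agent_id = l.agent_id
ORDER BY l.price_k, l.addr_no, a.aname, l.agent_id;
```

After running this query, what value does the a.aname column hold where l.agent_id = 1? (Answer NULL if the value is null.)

NULL

FULL OUTER JOIN keeps every row from both sides; unmatched rows get NULL for the other side's columns.
Matching on a.agent_id = l.agent_id. A NULL in a compared column never satisfies the condition.
- agent_id=9: 2 matching l row(s), so 2 row(s) emitted.
- agent_id=7: no l row matches, row kept with l columns NULL.
- agent_id=4: no l row matches, row kept with l columns NULL.
- agent_id=4: no l row matches, row kept with l columns NULL.
- agent_id=4: no l row matches, row kept with l columns NULL.
- agent_id=7: no l row matches, row kept with l columns NULL.
- agent_id=NULL: no l row matches, row kept with l columns NULL.
- agent_id=7: no l row matches, row kept with l columns NULL.
- agent_id=7: no l row matches, row kept with l columns NULL.
- 4 l row(s) had no a match → kept, a columns NULL.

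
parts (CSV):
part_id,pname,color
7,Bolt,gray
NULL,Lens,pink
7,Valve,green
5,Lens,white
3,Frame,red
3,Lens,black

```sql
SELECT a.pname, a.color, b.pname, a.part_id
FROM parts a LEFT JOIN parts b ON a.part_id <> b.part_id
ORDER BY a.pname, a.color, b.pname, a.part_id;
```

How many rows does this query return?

17

LEFT JOIN keeps every row from `parts a`; unmatched rows get NULL for `parts b`'s columns.
Matching on a.part_id <> b.part_id. A NULL in a compared column never satisfies the condition.
- a row (part_id=7): matches 3 b row(s) → 3 output row(s).
- a row (part_id=NULL): no match → kept, b columns NULL.
- a row (part_id=7): matches 3 b row(s) → 3 output row(s).
- a row (part_id=5): matches 4 b row(s) → 4 output row(s).
- a row (part_id=3): matches 3 b row(s) → 3 output row(s).
- a row (part_id=3): matches 3 b row(s) → 3 output row(s).
Total: 16 matched + 1 padded = 17 rows.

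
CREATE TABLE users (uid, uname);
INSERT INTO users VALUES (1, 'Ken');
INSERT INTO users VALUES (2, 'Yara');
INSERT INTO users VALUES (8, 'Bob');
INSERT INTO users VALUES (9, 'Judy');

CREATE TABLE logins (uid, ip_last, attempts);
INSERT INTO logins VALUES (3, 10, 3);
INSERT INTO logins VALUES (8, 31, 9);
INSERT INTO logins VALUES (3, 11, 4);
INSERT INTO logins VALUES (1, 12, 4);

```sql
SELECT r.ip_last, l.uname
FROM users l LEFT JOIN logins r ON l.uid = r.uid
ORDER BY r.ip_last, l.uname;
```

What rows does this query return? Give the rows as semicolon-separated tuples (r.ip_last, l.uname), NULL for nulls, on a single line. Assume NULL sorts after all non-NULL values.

(12, Ken); (31, Bob); (NULL, Judy); (NULL, Yara)

LEFT JOIN keeps every row from `users`; unmatched rows get NULL for `logins`'s columns.
Matching on l.uid = r.uid.
- l[0] uid=1 → 1 match(es) in r → 1 row(s).
- l[1] uid=2 → no match; kept with NULLs on the r side.
- l[2] uid=8 → 1 match(es) in r → 1 row(s).
- l[3] uid=9 → no match; kept with NULLs on the r side.
After projecting and ordering:
r.ip_last | l.uname
12 | Ken
31 | Bob
NULL | Judy
NULL | Yara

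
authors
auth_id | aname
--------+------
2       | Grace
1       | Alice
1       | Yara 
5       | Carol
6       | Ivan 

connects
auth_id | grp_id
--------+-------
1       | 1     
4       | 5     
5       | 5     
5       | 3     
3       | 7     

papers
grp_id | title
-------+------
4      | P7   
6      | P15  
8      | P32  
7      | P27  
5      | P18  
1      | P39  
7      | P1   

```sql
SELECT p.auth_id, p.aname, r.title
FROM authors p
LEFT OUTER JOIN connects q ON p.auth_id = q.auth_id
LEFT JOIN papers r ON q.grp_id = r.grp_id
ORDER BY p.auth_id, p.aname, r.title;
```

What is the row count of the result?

Joins associate left-to-right: authors LEFT JOIN connects on auth_id gives 6 intermediate row(s).
Then LEFT JOIN `papers r` on grp_id: each of those 6 rows is kept; rows whose q.grp_id has no match in r get NULL for r's columns.
Result: 6 row(s).

6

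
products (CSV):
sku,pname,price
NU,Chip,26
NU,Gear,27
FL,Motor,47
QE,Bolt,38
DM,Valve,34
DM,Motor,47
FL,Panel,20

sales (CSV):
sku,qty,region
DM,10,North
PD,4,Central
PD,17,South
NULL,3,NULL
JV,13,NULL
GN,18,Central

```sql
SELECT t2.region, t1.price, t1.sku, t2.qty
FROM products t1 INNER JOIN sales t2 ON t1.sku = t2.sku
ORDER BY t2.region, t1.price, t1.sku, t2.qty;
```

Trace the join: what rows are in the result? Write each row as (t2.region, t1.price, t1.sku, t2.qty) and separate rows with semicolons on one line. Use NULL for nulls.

(North, 34, DM, 10); (North, 47, DM, 10)

INNER JOIN keeps only pairs where the ON condition holds.
Matching on t1.sku = t2.sku. A NULL in a compared column never satisfies the condition.
- t1 row (sku=NU): no match → dropped.
- t1 row (sku=NU): no match → dropped.
- t1 row (sku=FL): no match → dropped.
- t1 row (sku=QE): no match → dropped.
- t1 row (sku=DM): matches 1 t2 row(s) → 1 output row(s).
- t1 row (sku=DM): matches 1 t2 row(s) → 1 output row(s).
- t1 row (sku=FL): no match → dropped.
After projecting and ordering:
t2.region | t1.price | t1.sku | t2.qty
North | 34 | DM | 10
North | 47 | DM | 10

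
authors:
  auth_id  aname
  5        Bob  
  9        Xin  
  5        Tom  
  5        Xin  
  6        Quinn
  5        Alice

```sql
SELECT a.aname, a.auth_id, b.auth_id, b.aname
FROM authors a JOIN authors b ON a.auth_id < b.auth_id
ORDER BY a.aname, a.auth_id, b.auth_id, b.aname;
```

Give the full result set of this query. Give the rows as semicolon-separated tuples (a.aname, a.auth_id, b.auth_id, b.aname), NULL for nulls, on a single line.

(Alice, 5, 6, Quinn); (Alice, 5, 9, Xin); (Bob, 5, 6, Quinn); (Bob, 5, 9, Xin); (Quinn, 6, 9, Xin); (Tom, 5, 6, Quinn); (Tom, 5, 9, Xin); (Xin, 5, 6, Quinn); (Xin, 5, 9, Xin)

INNER JOIN keeps only pairs where the ON condition holds.
Matching on a.auth_id < b.auth_id.
- a[0] auth_id=5 → 2 match(es) in b → 2 row(s).
- a[1] auth_id=9 → no match; dropped.
- a[2] auth_id=5 → 2 match(es) in b → 2 row(s).
- a[3] auth_id=5 → 2 match(es) in b → 2 row(s).
- a[4] auth_id=6 → 1 match(es) in b → 1 row(s).
- a[5] auth_id=5 → 2 match(es) in b → 2 row(s).
After projecting and ordering:
a.aname | a.auth_id | b.auth_id | b.aname
Alice | 5 | 6 | Quinn
Alice | 5 | 9 | Xin
Bob | 5 | 6 | Quinn
Bob | 5 | 9 | Xin
Quinn | 6 | 9 | Xin
Tom | 5 | 6 | Quinn
Tom | 5 | 9 | Xin
Xin | 5 | 6 | Quinn
Xin | 5 | 9 | Xin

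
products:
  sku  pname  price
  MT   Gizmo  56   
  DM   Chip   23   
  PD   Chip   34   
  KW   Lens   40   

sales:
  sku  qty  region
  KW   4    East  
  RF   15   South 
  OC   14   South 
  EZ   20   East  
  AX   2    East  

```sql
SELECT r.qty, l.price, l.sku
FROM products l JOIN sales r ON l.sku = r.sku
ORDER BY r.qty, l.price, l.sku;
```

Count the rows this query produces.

1

INNER JOIN keeps only pairs where the ON condition holds.
Matching on l.sku = r.sku.
- sku=MT: no matching r row, dropped.
- sku=DM: no matching r row, dropped.
- sku=PD: no matching r row, dropped.
- sku=KW: 1 matching r row(s), so 1 row(s) emitted.
Total: 1 rows.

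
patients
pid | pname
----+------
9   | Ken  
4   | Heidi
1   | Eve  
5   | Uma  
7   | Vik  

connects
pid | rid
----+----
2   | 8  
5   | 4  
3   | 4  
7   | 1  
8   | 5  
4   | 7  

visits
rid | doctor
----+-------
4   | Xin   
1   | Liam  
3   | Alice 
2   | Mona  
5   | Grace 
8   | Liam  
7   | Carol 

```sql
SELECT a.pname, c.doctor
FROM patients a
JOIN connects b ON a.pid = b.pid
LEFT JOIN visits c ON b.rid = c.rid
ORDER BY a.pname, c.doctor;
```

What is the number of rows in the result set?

3

Joins associate left-to-right: patients INNER JOIN connects on pid gives 3 intermediate row(s).
Then LEFT JOIN `visits c` on rid: each of those 3 rows is kept; rows whose b.rid has no match in c get NULL for c's columns.
Result: 3 row(s).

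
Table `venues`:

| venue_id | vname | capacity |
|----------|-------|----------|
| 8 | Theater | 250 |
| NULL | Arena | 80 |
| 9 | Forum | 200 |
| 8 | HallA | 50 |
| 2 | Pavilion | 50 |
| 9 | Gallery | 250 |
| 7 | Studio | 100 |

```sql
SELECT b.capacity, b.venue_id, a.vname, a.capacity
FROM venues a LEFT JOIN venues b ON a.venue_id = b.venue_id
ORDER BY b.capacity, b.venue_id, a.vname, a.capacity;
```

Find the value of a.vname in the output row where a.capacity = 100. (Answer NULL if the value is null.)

LEFT JOIN keeps every row from `venues a`; unmatched rows get NULL for `venues b`'s columns.
Matching on a.venue_id = b.venue_id. A NULL in a compared column never satisfies the condition.
- a (venue_id=8) pairs with 2 row(s) of b.
- a (venue_id=NULL) has no partner → padded with NULL.
- a (venue_id=9) pairs with 2 row(s) of b.
- a (venue_id=8) pairs with 2 row(s) of b.
- a (venue_id=2) pairs with 1 row(s) of b.
- a (venue_id=9) pairs with 2 row(s) of b.
- a (venue_id=7) pairs with 1 row(s) of b.

Studio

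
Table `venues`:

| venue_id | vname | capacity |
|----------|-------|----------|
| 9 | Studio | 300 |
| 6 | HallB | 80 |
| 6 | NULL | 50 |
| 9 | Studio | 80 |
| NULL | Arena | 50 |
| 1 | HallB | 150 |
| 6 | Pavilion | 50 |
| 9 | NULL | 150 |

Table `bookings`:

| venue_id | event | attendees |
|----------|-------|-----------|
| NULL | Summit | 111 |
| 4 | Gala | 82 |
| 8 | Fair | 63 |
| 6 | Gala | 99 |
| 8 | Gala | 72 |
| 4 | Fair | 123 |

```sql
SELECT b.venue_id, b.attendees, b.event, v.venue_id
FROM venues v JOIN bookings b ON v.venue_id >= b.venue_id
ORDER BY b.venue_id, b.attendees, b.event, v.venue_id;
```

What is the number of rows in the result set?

24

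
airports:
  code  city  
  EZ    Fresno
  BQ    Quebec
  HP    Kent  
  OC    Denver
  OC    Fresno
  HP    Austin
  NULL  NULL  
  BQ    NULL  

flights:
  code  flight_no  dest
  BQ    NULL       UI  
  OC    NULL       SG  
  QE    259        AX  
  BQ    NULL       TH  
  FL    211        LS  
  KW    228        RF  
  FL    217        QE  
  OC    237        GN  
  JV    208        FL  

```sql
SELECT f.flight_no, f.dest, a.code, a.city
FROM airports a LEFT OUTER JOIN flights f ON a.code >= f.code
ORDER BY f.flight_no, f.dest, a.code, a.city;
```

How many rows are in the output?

31

LEFT JOIN keeps every row from `airports`; unmatched rows get NULL for `flights`'s columns.
Matching on a.code >= f.code. A NULL in a compared column never satisfies the condition.
- a (code=EZ) pairs with 2 row(s) of f.
- a (code=BQ) pairs with 2 row(s) of f.
- a (code=HP) pairs with 4 row(s) of f.
- a (code=OC) pairs with 8 row(s) of f.
- a (code=OC) pairs with 8 row(s) of f.
- a (code=HP) pairs with 4 row(s) of f.
- a (code=NULL) has no partner → padded with NULL.
- a (code=BQ) pairs with 2 row(s) of f.
Total: 30 matched + 1 padded = 31 rows.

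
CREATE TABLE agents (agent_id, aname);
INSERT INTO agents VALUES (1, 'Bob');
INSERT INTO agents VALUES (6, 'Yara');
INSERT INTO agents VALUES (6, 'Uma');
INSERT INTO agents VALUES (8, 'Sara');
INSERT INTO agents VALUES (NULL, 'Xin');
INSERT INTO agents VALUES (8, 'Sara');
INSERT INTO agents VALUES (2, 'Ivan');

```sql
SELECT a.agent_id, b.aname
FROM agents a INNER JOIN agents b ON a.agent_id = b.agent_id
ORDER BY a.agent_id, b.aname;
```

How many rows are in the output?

10

INNER JOIN keeps only pairs where the ON condition holds.
Matching on a.agent_id = b.agent_id. A NULL in a compared column never satisfies the condition.
- a row (agent_id=1): matches 1 b row(s) → 1 output row(s).
- a row (agent_id=6): matches 2 b row(s) → 2 output row(s).
- a row (agent_id=6): matches 2 b row(s) → 2 output row(s).
- a row (agent_id=8): matches 2 b row(s) → 2 output row(s).
- a row (agent_id=NULL): no match → dropped.
- a row (agent_id=8): matches 2 b row(s) → 2 output row(s).
- a row (agent_id=2): matches 1 b row(s) → 1 output row(s).
Total: 10 rows.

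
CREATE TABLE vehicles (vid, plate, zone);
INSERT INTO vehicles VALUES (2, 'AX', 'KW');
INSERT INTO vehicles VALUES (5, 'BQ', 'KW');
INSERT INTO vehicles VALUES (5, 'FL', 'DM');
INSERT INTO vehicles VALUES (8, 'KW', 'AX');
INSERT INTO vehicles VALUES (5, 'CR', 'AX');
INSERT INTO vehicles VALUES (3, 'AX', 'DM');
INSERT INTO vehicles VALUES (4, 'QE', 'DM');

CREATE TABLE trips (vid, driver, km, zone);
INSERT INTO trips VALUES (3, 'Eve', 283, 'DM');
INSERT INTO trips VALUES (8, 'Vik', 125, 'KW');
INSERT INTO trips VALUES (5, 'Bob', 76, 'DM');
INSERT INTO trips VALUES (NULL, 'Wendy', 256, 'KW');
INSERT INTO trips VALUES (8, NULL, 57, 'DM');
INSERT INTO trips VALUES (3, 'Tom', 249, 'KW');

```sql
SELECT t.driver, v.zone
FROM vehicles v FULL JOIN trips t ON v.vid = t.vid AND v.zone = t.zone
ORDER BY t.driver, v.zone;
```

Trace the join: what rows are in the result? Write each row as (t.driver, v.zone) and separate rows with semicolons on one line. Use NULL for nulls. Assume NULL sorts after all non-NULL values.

(Bob, DM); (Eve, DM); (Tom, NULL); (Vik, NULL); (Wendy, NULL); (NULL, AX); (NULL, AX); (NULL, DM); (NULL, KW); (NULL, KW); (NULL, NULL)

FULL OUTER JOIN keeps every row from both sides; unmatched rows get NULL for the other side's columns.
Matching on v.vid = t.vid AND v.zone = t.zone. A NULL in a compared column never satisfies the condition.
Matched pairs: 2; unmatched v rows kept: 5; unmatched t rows kept: 4.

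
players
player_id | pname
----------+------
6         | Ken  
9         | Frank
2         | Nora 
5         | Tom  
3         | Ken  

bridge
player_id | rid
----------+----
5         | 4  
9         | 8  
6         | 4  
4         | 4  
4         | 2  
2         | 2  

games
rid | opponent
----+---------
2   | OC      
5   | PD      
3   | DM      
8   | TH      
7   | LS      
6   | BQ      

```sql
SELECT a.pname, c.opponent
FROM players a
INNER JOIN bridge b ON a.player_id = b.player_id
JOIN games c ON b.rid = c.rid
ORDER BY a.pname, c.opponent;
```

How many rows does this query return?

2

Joins associate left-to-right: players INNER JOIN bridge on player_id gives 4 intermediate row(s).
Then INNER JOIN `games c` on rid: keep only rows whose b.rid appears in c.
Result: 2 row(s).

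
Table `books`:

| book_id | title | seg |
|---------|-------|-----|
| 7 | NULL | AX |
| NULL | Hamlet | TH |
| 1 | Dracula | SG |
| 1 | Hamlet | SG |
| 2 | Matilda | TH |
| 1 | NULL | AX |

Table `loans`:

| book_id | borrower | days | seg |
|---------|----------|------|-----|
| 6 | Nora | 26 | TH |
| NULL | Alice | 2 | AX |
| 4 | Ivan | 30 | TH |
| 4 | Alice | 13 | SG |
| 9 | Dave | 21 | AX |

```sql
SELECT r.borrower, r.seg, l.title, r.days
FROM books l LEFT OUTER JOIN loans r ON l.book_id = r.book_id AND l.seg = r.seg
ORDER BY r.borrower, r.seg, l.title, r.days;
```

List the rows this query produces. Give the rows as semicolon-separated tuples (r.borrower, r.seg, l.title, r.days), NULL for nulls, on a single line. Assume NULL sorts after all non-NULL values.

(NULL, NULL, Dracula, NULL); (NULL, NULL, Hamlet, NULL); (NULL, NULL, Hamlet, NULL); (NULL, NULL, Matilda, NULL); (NULL, NULL, NULL, NULL); (NULL, NULL, NULL, NULL)

LEFT JOIN keeps every row from `books`; unmatched rows get NULL for `loans`'s columns.
Matching on l.book_id = r.book_id AND l.seg = r.seg. A NULL in a compared column never satisfies the condition.
- l[0] book_id=7, seg=AX → no match; kept with NULLs on the r side.
- l[1] book_id=NULL, seg=TH → no match; kept with NULLs on the r side.
- l[2] book_id=1, seg=SG → no match; kept with NULLs on the r side.
- l[3] book_id=1, seg=SG → no match; kept with NULLs on the r side.
- l[4] book_id=2, seg=TH → no match; kept with NULLs on the r side.
- l[5] book_id=1, seg=AX → no match; kept with NULLs on the r side.
After projecting and ordering:
r.borrower | r.seg | l.title | r.days
NULL | NULL | Dracula | NULL
NULL | NULL | Hamlet | NULL
NULL | NULL | Hamlet | NULL
NULL | NULL | Matilda | NULL
NULL | NULL | NULL | NULL
NULL | NULL | NULL | NULL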